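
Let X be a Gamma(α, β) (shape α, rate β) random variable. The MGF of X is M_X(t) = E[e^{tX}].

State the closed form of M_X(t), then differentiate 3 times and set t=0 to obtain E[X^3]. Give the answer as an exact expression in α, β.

M_X(t) = (β/(β - t))^α
M^(3)(t) = (-α^3*β^α*(1/(β - t))^α - 3*α^2*β^α*(1/(β - t))^α - 2*α*β^α*(1/(β - t))^α)/(-β^3 + 3*β^2*t - 3*β*t^2 + t^3)

E[X^3] = M^(3)(0) = α*(α^2 + 3*α + 2)/β^3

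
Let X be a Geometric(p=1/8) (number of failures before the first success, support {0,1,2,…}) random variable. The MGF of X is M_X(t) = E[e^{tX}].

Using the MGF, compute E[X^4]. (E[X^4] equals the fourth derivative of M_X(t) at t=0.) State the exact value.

M_X(t) = 1/(8*(1 - 7*e^(t)/8))
dM/dt = 7*e^(t)/(49*e^(2*t) - 112*e^(t) + 64)
d^2M/dt^2 = (-49*e^(2*t) - 56*e^(t))/(343*e^(3*t) - 1176*e^(2*t) + 1344*e^(t) - 512)
d^3M/dt^3 = (343*e^(3*t) + 1568*e^(2*t) + 448*e^(t))/(2401*e^(4*t) - 10976*e^(3*t) + 18816*e^(2*t) - 14336*e^(t) + 4096)
d^4M/dt^4 = (-2401*e^(4*t) - 30184*e^(3*t) - 34496*e^(2*t) - 3584*e^(t))/(16807*e^(5*t) - 96040*e^(4*t) + 219520*e^(3*t) - 250880*e^(2*t) + 143360*e^(t) - 32768)

E[X^4] = d^4M/dt^4 |_{t=0} = 70665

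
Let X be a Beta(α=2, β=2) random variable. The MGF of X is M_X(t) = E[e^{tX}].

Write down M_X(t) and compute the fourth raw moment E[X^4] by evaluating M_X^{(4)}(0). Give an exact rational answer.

M_X(t) = ₁F₁(2; 4; t)
M′(t) = ₁F₁(3; 5; t)/2
M′′(t) = 3*₁F₁(4; 6; t)/10
M′′′(t) = ₁F₁(5; 7; t)/5
M′′′′(t) = ₁F₁(6; 8; t)/7

E[X^4] = M′′′′(0) = 1/7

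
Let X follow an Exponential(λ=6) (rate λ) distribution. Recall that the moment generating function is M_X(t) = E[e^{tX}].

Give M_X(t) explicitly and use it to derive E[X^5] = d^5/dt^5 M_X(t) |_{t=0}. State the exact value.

E[X^5] = M′′′′′(0) = 5/324

M_X(t) = 6/(6 - t)
M′(t) = 6/(t^2 - 12*t + 36)
M′′(t) = -12/(t^3 - 18*t^2 + 108*t - 216)
M′′′(t) = 36/(t^4 - 24*t^3 + 216*t^2 - 864*t + 1296)
M′′′′(t) = -144/(t^5 - 30*t^4 + 360*t^3 - 2160*t^2 + 6480*t - 7776)
M′′′′′(t) = 720/(t^6 - 36*t^5 + 540*t^4 - 4320*t^3 + 19440*t^2 - 46656*t + 46656)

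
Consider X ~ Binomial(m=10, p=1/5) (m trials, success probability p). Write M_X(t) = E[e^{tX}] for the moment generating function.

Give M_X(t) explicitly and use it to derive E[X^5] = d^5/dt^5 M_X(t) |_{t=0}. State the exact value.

M_X(t) = (e^(t)/5 + 4/5)^10

E[X^5] = d^5M/dt^5 |_{t=0} = 181448/625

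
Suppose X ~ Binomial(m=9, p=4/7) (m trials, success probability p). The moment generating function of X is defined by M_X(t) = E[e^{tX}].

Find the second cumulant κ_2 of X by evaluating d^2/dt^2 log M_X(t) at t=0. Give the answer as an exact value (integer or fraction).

M_X(t) = (4*e^(t)/7 + 3/7)^9
K_X(t) = log M_X(t) = 9*log(4*e^(t)/7 + 3/7)
K^(2)(t) = 108*e^(t)/(16*e^(2*t) + 24*e^(t) + 9)

κ_2 = K^(2)(0) = 108/49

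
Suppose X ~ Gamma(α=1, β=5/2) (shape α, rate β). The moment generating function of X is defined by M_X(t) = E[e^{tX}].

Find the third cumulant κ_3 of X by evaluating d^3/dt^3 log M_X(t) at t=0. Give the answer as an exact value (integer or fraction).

κ_3 = K^(3)(0) = 16/125

M_X(t) = 5/(2*(5/2 - t))
K_X(t) = log M_X(t) = -log(5/2 - t) - log(2) + log(5)
K^(3)(t) = -16/(8*t^3 - 60*t^2 + 150*t - 125)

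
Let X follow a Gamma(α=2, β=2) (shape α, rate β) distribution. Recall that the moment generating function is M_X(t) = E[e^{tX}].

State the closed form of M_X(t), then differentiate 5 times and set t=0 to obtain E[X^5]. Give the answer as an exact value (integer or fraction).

E[X^5] = D^5[M](0) = 45/2

M_X(t) = 4/(2 - t)^2
D^5[M](t) = -2880/(t^7 - 14*t^6 + 84*t^5 - 280*t^4 + 560*t^3 - 672*t^2 + 448*t - 128)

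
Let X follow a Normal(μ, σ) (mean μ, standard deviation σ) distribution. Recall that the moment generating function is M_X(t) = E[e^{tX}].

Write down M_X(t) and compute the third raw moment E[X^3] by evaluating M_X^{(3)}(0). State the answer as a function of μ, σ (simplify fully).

M_X(t) = e^(μ*t + σ^2*t^2/2)

E[X^3] = M^(3)(0) = μ*(μ^2 + 3*σ^2)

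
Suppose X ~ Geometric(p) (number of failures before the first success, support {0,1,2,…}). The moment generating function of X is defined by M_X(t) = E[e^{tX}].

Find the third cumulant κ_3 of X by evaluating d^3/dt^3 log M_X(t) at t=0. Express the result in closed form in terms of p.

κ_3 = K′′′(0) = (p^2 - 3*p + 2)/p^3

M_X(t) = p/(-(1 - p)*e^(t) + 1)
K_X(t) = log M_X(t) = log(p) - log(-(1 - p)*e^(t) + 1)
K′(t) = (-p*e^(t) + e^(t))/(p*e^(t) - e^(t) + 1)
K′′(t) = (-p*e^(t) + e^(t))/(p^2*e^(2*t) - 2*p*e^(2*t) + 2*p*e^(t) + e^(2*t) - 2*e^(t) + 1)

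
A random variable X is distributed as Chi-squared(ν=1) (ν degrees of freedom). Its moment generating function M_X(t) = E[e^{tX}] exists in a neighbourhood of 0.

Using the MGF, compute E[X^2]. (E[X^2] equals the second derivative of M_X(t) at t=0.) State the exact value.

E[X^2] = M^(2)(0) = 3

M_X(t) = 1/√(1 - 2*t)
M^(2)(t) = 3/(4*t^2*√(1 - 2*t) - 4*t*√(1 - 2*t) + √(1 - 2*t))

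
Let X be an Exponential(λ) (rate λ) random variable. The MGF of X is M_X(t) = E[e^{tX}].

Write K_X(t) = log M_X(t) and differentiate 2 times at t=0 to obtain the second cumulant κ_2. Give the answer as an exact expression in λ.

M_X(t) = λ/(λ - t)
K_X(t) = log M_X(t) = log(λ) - log(λ - t)
K′(t) = -1/(-λ + t)
K′′(t) = 1/(λ^2 - 2*λ*t + t^2)

κ_2 = K′′(0) = λ^(-2)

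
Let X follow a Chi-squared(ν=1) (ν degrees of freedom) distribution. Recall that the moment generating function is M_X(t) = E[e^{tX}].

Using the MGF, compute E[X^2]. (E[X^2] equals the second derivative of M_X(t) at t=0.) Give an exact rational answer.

E[X^2] = M^(2)(0) = 3

M_X(t) = 1/√(1 - 2*t)
M^(2)(t) = 3/(4*t^2*√(1 - 2*t) - 4*t*√(1 - 2*t) + √(1 - 2*t))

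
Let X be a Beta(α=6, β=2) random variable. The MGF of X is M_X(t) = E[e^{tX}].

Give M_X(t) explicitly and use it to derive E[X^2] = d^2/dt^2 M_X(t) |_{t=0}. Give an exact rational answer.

E[X^2] = D^2[M](0) = 7/12

M_X(t) = ₁F₁(6; 8; t)
D^2[M](t) = 7*₁F₁(8; 10; t)/12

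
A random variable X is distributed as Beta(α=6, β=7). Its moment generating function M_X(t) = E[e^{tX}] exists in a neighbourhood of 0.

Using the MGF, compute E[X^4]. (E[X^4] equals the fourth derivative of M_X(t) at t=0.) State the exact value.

E[X^4] = M^(4)(0) = 9/130

M_X(t) = ₁F₁(6; 13; t)
M^(4)(t) = 9*₁F₁(10; 17; t)/130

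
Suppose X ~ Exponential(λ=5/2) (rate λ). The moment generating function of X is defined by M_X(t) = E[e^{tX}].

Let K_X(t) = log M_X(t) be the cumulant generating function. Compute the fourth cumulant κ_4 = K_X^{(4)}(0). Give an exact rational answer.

κ_4 = d^4K/dt^4 |_{t=0} = 96/625

M_X(t) = 5/(2*(5/2 - t))
K_X(t) = log M_X(t) = -log(5/2 - t) - log(2) + log(5)
dK/dt = -2/(2*t - 5)
d^2K/dt^2 = 4/(4*t^2 - 20*t + 25)
d^3K/dt^3 = -16/(8*t^3 - 60*t^2 + 150*t - 125)
d^4K/dt^4 = 96/(16*t^4 - 160*t^3 + 600*t^2 - 1000*t + 625)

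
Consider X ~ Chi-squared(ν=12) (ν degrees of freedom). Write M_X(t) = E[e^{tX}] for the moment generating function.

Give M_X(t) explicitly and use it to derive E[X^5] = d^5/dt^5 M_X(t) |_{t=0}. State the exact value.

M_X(t) = (1 - 2*t)^(-6)
M^(5)(t) = -967680/(2048*t^11 - 11264*t^10 + 28160*t^9 - 42240*t^8 + 42240*t^7 - 29568*t^6 + 14784*t^5 - 5280*t^4 + 1320*t^3 - 220*t^2 + 22*t - 1)

E[X^5] = M^(5)(0) = 967680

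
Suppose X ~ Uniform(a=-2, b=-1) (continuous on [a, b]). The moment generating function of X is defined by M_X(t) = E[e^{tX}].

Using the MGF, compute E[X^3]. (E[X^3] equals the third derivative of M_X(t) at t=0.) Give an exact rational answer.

M_X(t) = (e^(-t) - e^(-2*t))/t
D^3[M](t) = (-t^3*e^(t) + 8*t^3 - 3*t^2*e^(t) + 12*t^2 - 6*t*e^(t) + 12*t - 6*e^(t) + 6)*e^(-2*t)/t^4

E[X^3] = D^3[M](0) = -15/4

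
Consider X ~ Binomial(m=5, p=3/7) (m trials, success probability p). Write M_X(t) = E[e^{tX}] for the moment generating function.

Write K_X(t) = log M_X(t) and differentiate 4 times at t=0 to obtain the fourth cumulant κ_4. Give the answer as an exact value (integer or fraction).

κ_4 = K′′′′(0) = -1380/2401

M_X(t) = (3*e^(t)/7 + 4/7)^5
K_X(t) = log M_X(t) = 5*log(3*e^(t)/7 + 4/7)
K′(t) = 15*e^(t)/(3*e^(t) + 4)
K′′(t) = 60*e^(t)/(9*e^(2*t) + 24*e^(t) + 16)
K′′′(t) = (-180*e^(2*t) + 240*e^(t))/(27*e^(3*t) + 108*e^(2*t) + 144*e^(t) + 64)
K′′′′(t) = (540*e^(3*t) - 2880*e^(2*t) + 960*e^(t))/(81*e^(4*t) + 432*e^(3*t) + 864*e^(2*t) + 768*e^(t) + 256)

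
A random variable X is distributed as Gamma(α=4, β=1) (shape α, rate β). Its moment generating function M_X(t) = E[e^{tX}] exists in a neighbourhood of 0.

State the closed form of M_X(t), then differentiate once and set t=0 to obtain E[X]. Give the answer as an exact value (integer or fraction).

E[X] = M′(0) = 4

M_X(t) = (1 - t)^(-4)
M′(t) = -4/(t^5 - 5*t^4 + 10*t^3 - 10*t^2 + 5*t - 1)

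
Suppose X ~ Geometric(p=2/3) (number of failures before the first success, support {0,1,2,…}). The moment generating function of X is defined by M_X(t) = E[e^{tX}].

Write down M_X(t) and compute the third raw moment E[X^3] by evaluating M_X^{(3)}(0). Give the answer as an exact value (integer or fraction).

E[X^3] = D^3[M](0) = 11/4

M_X(t) = 2/(3*(1 - e^(t)/3))
D^3[M](t) = (2*e^(3*t) + 24*e^(2*t) + 18*e^(t))/(e^(4*t) - 12*e^(3*t) + 54*e^(2*t) - 108*e^(t) + 81)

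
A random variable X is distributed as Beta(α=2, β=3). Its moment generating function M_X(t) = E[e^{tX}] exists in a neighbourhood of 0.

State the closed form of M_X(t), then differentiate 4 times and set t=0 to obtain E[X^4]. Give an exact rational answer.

M_X(t) = ₁F₁(2; 5; t)
dM/dt = 2*₁F₁(3; 6; t)/5
d^2M/dt^2 = ₁F₁(4; 7; t)/5
d^3M/dt^3 = 4*₁F₁(5; 8; t)/35
d^4M/dt^4 = ₁F₁(6; 9; t)/14

E[X^4] = d^4M/dt^4 |_{t=0} = 1/14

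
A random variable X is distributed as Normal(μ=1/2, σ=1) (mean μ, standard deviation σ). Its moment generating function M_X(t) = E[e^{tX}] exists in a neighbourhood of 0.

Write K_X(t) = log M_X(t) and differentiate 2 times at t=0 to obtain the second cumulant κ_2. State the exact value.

κ_2 = K′′(0) = 1

M_X(t) = e^(t^2/2 + t/2)
K_X(t) = log M_X(t) = t^2/2 + t/2
K′(t) = t + 1/2
K′′(t) = 1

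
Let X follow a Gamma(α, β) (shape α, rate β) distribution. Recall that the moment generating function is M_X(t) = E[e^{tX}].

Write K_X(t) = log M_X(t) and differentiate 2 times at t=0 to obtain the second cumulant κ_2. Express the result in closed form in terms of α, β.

M_X(t) = (β/(β - t))^α
K_X(t) = log M_X(t) = α*(log(β) - log(β - t))
K^(2)(t) = α/(β^2 - 2*β*t + t^2)

κ_2 = K^(2)(0) = α/β^2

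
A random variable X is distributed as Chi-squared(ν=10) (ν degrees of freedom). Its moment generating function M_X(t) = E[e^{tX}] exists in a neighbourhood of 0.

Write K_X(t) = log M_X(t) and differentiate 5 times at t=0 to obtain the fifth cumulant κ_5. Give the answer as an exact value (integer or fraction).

κ_5 = D^5[K](0) = 3840

M_X(t) = (1 - 2*t)^(-5)
K_X(t) = log M_X(t) = -5*log(1 - 2*t)
D^5[K](t) = -3840/(32*t^5 - 80*t^4 + 80*t^3 - 40*t^2 + 10*t - 1)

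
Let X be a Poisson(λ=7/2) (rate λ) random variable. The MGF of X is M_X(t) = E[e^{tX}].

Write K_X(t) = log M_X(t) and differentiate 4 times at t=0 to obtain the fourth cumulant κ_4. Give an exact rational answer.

κ_4 = D^4[K](0) = 7/2

M_X(t) = e^(7*e^(t)/2 - 7/2)
K_X(t) = log M_X(t) = 7*e^(t)/2 - 7/2
D^4[K](t) = 7*e^(t)/2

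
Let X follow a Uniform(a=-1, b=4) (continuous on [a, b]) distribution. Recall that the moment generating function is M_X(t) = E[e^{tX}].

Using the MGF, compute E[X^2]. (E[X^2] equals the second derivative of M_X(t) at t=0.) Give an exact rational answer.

M_X(t) = (e^(4*t) - e^(-t))/(5*t)
M′(t) = (4*t*e^(5*t) + t - e^(5*t) + 1)*e^(-t)/(5*t^2)
M′′(t) = (16*t^2*e^(5*t) - t^2 - 8*t*e^(5*t) - 2*t + 2*e^(5*t) - 2)*e^(-t)/(5*t^3)

E[X^2] = M′′(0) = 13/3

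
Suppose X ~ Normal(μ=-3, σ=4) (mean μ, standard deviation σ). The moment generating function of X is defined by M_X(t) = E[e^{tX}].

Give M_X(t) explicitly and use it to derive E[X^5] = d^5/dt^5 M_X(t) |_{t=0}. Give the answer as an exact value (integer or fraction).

M_X(t) = e^(8*t^2 - 3*t)
M′(t) = 16*t*e^(-3*t)*e^(8*t^2) - 3*e^(-3*t)*e^(8*t^2)
M′′(t) = (256*t^2*e^(8*t^2) - 96*t*e^(8*t^2) + 25*e^(8*t^2))*e^(-3*t)
M′′′(t) = (4096*t^3*e^(8*t^2) - 2304*t^2*e^(8*t^2) + 1200*t*e^(8*t^2) - 171*e^(8*t^2))*e^(-3*t)
M′′′′(t) = (65536*t^4*e^(8*t^2) - 49152*t^3*e^(8*t^2) + 38400*t^2*e^(8*t^2) - 10944*t*e^(8*t^2) + 1713*e^(8*t^2))*e^(-3*t)
M′′′′′(t) = (1048576*t^5*e^(8*t^2) - 983040*t^4*e^(8*t^2) + 1024000*t^3*e^(8*t^2) - 437760*t^2*e^(8*t^2) + 137040*t*e^(8*t^2) - 16083*e^(8*t^2))*e^(-3*t)

E[X^5] = M′′′′′(0) = -16083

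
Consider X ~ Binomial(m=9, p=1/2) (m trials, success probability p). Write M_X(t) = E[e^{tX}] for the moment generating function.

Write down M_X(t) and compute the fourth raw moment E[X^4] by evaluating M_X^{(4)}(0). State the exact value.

E[X^4] = M′′′′(0) = 1395/2

M_X(t) = (e^(t)/2 + 1/2)^9
M′(t) = 9*e^(9*t)/512 + 9*e^(8*t)/64 + 63*e^(7*t)/128 + 63*e^(6*t)/64 + 315*e^(5*t)/256 + 63*e^(4*t)/64 + 63*e^(3*t)/128 + 9*e^(2*t)/64 + 9*e^(t)/512
M′′(t) = 81*e^(9*t)/512 + 9*e^(8*t)/8 + 441*e^(7*t)/128 + 189*e^(6*t)/32 + 1575*e^(5*t)/256 + 63*e^(4*t)/16 + 189*e^(3*t)/128 + 9*e^(2*t)/32 + 9*e^(t)/512
M′′′(t) = 729*e^(9*t)/512 + 9*e^(8*t) + 3087*e^(7*t)/128 + 567*e^(6*t)/16 + 7875*e^(5*t)/256 + 63*e^(4*t)/4 + 567*e^(3*t)/128 + 9*e^(2*t)/16 + 9*e^(t)/512
M′′′′(t) = 6561*e^(9*t)/512 + 72*e^(8*t) + 21609*e^(7*t)/128 + 1701*e^(6*t)/8 + 39375*e^(5*t)/256 + 63*e^(4*t) + 1701*e^(3*t)/128 + 9*e^(2*t)/8 + 9*e^(t)/512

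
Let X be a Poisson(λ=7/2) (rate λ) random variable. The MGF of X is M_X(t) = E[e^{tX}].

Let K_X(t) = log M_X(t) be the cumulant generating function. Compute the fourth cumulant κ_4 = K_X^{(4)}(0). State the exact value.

M_X(t) = e^(7*e^(t)/2 - 7/2)
K_X(t) = log M_X(t) = 7*e^(t)/2 - 7/2
dK/dt = 7*e^(t)/2
d^2K/dt^2 = 7*e^(t)/2
d^3K/dt^3 = 7*e^(t)/2
d^4K/dt^4 = 7*e^(t)/2

κ_4 = d^4K/dt^4 |_{t=0} = 7/2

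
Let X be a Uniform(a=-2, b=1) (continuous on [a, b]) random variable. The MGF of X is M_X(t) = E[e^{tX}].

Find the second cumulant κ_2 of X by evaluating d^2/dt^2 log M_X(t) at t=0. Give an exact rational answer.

κ_2 = D^2[K](0) = 3/4

M_X(t) = (e^(t) - e^(-2*t))/(3*t)
K_X(t) = log M_X(t) = -log(t) + log(e^(t) - e^(-2*t)) - log(3)
D^2[K](t) = (-9*t^2*e^(3*t) + e^(6*t) - 2*e^(3*t) + 1)/(t^2*e^(6*t) - 2*t^2*e^(3*t) + t^2)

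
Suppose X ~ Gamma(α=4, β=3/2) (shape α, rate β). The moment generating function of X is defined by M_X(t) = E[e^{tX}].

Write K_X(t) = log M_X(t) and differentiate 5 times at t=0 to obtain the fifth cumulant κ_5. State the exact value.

M_X(t) = 81/(16*(3/2 - t)^4)
K_X(t) = log M_X(t) = -4*log(3/2 - t) - 4*log(2) + 4*log(3)
K′(t) = -8/(2*t - 3)
K′′(t) = 16/(4*t^2 - 12*t + 9)
K′′′(t) = -64/(8*t^3 - 36*t^2 + 54*t - 27)
K′′′′(t) = 384/(16*t^4 - 96*t^3 + 216*t^2 - 216*t + 81)
K′′′′′(t) = -3072/(32*t^5 - 240*t^4 + 720*t^3 - 1080*t^2 + 810*t - 243)

κ_5 = K′′′′′(0) = 1024/81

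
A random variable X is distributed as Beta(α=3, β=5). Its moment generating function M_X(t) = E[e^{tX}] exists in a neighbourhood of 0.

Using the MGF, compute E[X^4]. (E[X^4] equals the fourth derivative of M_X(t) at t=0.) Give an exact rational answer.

E[X^4] = M^(4)(0) = 1/22

M_X(t) = ₁F₁(3; 8; t)
M^(4)(t) = ₁F₁(7; 12; t)/22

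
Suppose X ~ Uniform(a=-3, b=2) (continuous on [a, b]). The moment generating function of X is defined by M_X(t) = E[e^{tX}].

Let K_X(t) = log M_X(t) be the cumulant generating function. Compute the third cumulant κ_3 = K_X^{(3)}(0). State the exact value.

κ_3 = K′′′(0) = 0

M_X(t) = (e^(2*t) - e^(-3*t))/(5*t)
K_X(t) = log M_X(t) = -log(t) + log(e^(2*t) - e^(-3*t)) - log(5)
K′(t) = (2*t*e^(5*t) + 3*t - e^(5*t) + 1)/(t*e^(5*t) - t)
K′′(t) = (-25*t^2*e^(5*t) + e^(10*t) - 2*e^(5*t) + 1)/(t^2*e^(10*t) - 2*t^2*e^(5*t) + t^2)
K′′′(t) = (125*t^3*e^(10*t) + 125*t^3*e^(5*t) - 2*e^(15*t) + 6*e^(10*t) - 6*e^(5*t) + 2)/(t^3*e^(15*t) - 3*t^3*e^(10*t) + 3*t^3*e^(5*t) - t^3)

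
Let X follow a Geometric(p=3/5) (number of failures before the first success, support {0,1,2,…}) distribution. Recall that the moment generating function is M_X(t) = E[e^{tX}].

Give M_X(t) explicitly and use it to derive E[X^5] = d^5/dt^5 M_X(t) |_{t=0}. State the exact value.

E[X^5] = D^5[M](0) = 9854/81

M_X(t) = 3/(5*(1 - 2*e^(t)/5))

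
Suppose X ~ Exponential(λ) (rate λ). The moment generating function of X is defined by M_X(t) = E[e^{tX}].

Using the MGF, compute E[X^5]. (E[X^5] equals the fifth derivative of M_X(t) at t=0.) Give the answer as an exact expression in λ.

M_X(t) = λ/(λ - t)
M^(5)(t) = 120*λ/(λ^6 - 6*λ^5*t + 15*λ^4*t^2 - 20*λ^3*t^3 + 15*λ^2*t^4 - 6*λ*t^5 + t^6)

E[X^5] = M^(5)(0) = 120/λ^5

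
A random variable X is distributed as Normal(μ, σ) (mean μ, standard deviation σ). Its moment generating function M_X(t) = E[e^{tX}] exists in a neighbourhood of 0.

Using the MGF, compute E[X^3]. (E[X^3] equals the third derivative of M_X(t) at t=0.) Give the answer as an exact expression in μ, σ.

E[X^3] = d^3M/dt^3 |_{t=0} = μ*(μ^2 + 3*σ^2)

M_X(t) = e^(μ*t + σ^2*t^2/2)
dM/dt = μ*e^(μ*t)*e^(σ^2*t^2/2) + σ^2*t*e^(μ*t)*e^(σ^2*t^2/2)
d^2M/dt^2 = μ^2*e^(μ*t)*e^(σ^2*t^2/2) + 2*μ*σ^2*t*e^(μ*t)*e^(σ^2*t^2/2) + σ^4*t^2*e^(μ*t)*e^(σ^2*t^2/2) + σ^2*e^(μ*t)*e^(σ^2*t^2/2)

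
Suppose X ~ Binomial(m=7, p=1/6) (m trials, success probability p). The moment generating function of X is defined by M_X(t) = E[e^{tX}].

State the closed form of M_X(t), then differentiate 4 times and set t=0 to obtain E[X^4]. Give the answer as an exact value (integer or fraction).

E[X^4] = M′′′′(0) = 427/27

M_X(t) = (e^(t)/6 + 5/6)^7
M′(t) = 7*e^(7*t)/279936 + 35*e^(6*t)/46656 + 875*e^(5*t)/93312 + 4375*e^(4*t)/69984 + 21875*e^(3*t)/93312 + 21875*e^(2*t)/46656 + 109375*e^(t)/279936
M′′(t) = 49*e^(7*t)/279936 + 35*e^(6*t)/7776 + 4375*e^(5*t)/93312 + 4375*e^(4*t)/17496 + 21875*e^(3*t)/31104 + 21875*e^(2*t)/23328 + 109375*e^(t)/279936
M′′′(t) = 343*e^(7*t)/279936 + 35*e^(6*t)/1296 + 21875*e^(5*t)/93312 + 4375*e^(4*t)/4374 + 21875*e^(3*t)/10368 + 21875*e^(2*t)/11664 + 109375*e^(t)/279936
M′′′′(t) = 2401*e^(7*t)/279936 + 35*e^(6*t)/216 + 109375*e^(5*t)/93312 + 8750*e^(4*t)/2187 + 21875*e^(3*t)/3456 + 21875*e^(2*t)/5832 + 109375*e^(t)/279936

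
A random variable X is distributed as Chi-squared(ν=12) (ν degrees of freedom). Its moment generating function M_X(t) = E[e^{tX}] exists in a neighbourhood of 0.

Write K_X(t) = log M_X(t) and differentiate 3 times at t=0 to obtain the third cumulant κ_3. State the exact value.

κ_3 = K′′′(0) = 96

M_X(t) = (1 - 2*t)^(-6)
K_X(t) = log M_X(t) = -6*log(1 - 2*t)
K′(t) = -12/(2*t - 1)
K′′(t) = 24/(4*t^2 - 4*t + 1)
K′′′(t) = -96/(8*t^3 - 12*t^2 + 6*t - 1)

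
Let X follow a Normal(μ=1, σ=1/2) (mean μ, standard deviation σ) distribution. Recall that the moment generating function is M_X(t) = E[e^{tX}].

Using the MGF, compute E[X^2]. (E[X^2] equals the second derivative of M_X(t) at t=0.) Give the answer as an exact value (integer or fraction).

M_X(t) = e^(t^2/8 + t)
D^2[M](t) = t^2*e^(t)*e^(t^2/8)/16 + t*e^(t)*e^(t^2/8)/2 + 5*e^(t)*e^(t^2/8)/4

E[X^2] = D^2[M](0) = 5/4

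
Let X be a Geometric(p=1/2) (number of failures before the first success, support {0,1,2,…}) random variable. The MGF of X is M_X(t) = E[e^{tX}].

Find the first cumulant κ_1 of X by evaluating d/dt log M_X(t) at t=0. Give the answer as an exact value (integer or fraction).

M_X(t) = 1/(2*(1 - e^(t)/2))
K_X(t) = log M_X(t) = -log(1 - e^(t)/2) - log(2)
dK/dt = -e^(t)/(e^(t) - 2)

κ_1 = dK/dt |_{t=0} = 1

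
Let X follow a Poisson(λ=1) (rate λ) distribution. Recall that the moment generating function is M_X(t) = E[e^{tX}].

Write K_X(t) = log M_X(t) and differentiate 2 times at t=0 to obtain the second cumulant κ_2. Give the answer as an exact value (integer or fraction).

M_X(t) = e^(e^(t) - 1)
K_X(t) = log M_X(t) = e^(t) - 1
dK/dt = e^(t)
d^2K/dt^2 = e^(t)

κ_2 = d^2K/dt^2 |_{t=0} = 1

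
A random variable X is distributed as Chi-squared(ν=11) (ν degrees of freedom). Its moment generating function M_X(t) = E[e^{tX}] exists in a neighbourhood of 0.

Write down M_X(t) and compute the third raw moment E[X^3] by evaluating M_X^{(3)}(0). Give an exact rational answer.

E[X^3] = D^3[M](0) = 2145

M_X(t) = (1 - 2*t)^(-11/2)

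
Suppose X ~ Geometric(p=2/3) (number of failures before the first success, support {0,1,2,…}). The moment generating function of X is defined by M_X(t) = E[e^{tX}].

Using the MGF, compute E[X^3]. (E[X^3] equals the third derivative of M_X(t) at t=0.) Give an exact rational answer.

M_X(t) = 2/(3*(1 - e^(t)/3))
dM/dt = 2*e^(t)/(e^(2*t) - 6*e^(t) + 9)
d^2M/dt^2 = (-2*e^(2*t) - 6*e^(t))/(e^(3*t) - 9*e^(2*t) + 27*e^(t) - 27)
d^3M/dt^3 = (2*e^(3*t) + 24*e^(2*t) + 18*e^(t))/(e^(4*t) - 12*e^(3*t) + 54*e^(2*t) - 108*e^(t) + 81)

E[X^3] = d^3M/dt^3 |_{t=0} = 11/4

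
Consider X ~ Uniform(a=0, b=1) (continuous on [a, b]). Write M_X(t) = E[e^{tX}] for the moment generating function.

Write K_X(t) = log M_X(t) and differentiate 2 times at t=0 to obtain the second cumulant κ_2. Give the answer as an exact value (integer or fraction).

M_X(t) = (e^(t) - 1)/t
K_X(t) = log M_X(t) = -log(t) + log(e^(t) - 1)
dK/dt = (t*e^(t) - e^(t) + 1)/(t*e^(t) - t)
d^2K/dt^2 = (-t^2*e^(t) + e^(2*t) - 2*e^(t) + 1)/(t^2*e^(2*t) - 2*t^2*e^(t) + t^2)

κ_2 = d^2K/dt^2 |_{t=0} = 1/12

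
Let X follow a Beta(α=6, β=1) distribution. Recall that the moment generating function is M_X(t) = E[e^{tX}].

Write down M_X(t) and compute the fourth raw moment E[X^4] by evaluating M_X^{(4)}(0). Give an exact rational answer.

M_X(t) = ₁F₁(6; 7; t)
D^4[M](t) = 3*₁F₁(10; 11; t)/5

E[X^4] = D^4[M](0) = 3/5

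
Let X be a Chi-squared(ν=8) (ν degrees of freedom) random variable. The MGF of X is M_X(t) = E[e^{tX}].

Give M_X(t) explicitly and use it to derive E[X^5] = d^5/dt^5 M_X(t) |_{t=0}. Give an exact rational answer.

E[X^5] = D^5[M](0) = 215040

M_X(t) = (1 - 2*t)^(-4)
D^5[M](t) = -215040/(512*t^9 - 2304*t^8 + 4608*t^7 - 5376*t^6 + 4032*t^5 - 2016*t^4 + 672*t^3 - 144*t^2 + 18*t - 1)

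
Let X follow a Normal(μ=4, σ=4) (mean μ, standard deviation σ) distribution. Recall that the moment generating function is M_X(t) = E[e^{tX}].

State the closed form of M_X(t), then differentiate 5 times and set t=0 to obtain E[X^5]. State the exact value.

M_X(t) = e^(8*t^2 + 4*t)
M′(t) = 16*t*e^(4*t)*e^(8*t^2) + 4*e^(4*t)*e^(8*t^2)
M′′(t) = 256*t^2*e^(4*t)*e^(8*t^2) + 128*t*e^(4*t)*e^(8*t^2) + 32*e^(4*t)*e^(8*t^2)
M′′′(t) = 4096*t^3*e^(4*t)*e^(8*t^2) + 3072*t^2*e^(4*t)*e^(8*t^2) + 1536*t*e^(4*t)*e^(8*t^2) + 256*e^(4*t)*e^(8*t^2)
M′′′′(t) = 65536*t^4*e^(4*t)*e^(8*t^2) + 65536*t^3*e^(4*t)*e^(8*t^2) + 49152*t^2*e^(4*t)*e^(8*t^2) + 16384*t*e^(4*t)*e^(8*t^2) + 2560*e^(4*t)*e^(8*t^2)

E[X^5] = M′′′′′(0) = 26624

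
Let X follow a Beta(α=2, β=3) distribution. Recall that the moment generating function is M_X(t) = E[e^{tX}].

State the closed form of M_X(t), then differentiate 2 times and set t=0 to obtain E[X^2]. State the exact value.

E[X^2] = M^(2)(0) = 1/5

M_X(t) = ₁F₁(2; 5; t)
M^(2)(t) = ₁F₁(4; 7; t)/5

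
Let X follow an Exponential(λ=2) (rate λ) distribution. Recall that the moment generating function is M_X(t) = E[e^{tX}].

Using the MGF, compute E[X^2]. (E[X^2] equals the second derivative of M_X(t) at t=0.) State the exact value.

M_X(t) = 2/(2 - t)
D^2[M](t) = -4/(t^3 - 6*t^2 + 12*t - 8)

E[X^2] = D^2[M](0) = 1/2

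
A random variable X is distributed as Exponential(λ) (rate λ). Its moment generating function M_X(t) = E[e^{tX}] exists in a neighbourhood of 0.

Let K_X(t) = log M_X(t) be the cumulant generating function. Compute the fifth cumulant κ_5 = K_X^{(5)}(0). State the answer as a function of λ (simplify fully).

M_X(t) = λ/(λ - t)
K_X(t) = log M_X(t) = log(λ) - log(λ - t)
K′(t) = -1/(-λ + t)
K′′(t) = 1/(λ^2 - 2*λ*t + t^2)
K′′′(t) = -2/(-λ^3 + 3*λ^2*t - 3*λ*t^2 + t^3)
K′′′′(t) = 6/(λ^4 - 4*λ^3*t + 6*λ^2*t^2 - 4*λ*t^3 + t^4)
K′′′′′(t) = -24/(-λ^5 + 5*λ^4*t - 10*λ^3*t^2 + 10*λ^2*t^3 - 5*λ*t^4 + t^5)

κ_5 = K′′′′′(0) = 24/λ^5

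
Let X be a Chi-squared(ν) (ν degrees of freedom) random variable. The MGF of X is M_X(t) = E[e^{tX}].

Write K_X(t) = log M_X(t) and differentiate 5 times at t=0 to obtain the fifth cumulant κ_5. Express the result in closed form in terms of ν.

M_X(t) = (1 - 2*t)^(-ν/2)
K_X(t) = log M_X(t) = -ν*log(1 - 2*t)/2
dK/dt = -ν/(2*t - 1)
d^2K/dt^2 = 2*ν/(4*t^2 - 4*t + 1)
d^3K/dt^3 = -8*ν/(8*t^3 - 12*t^2 + 6*t - 1)
d^4K/dt^4 = 48*ν/(16*t^4 - 32*t^3 + 24*t^2 - 8*t + 1)
d^5K/dt^5 = -384*ν/(32*t^5 - 80*t^4 + 80*t^3 - 40*t^2 + 10*t - 1)

κ_5 = d^5K/dt^5 |_{t=0} = 384*ν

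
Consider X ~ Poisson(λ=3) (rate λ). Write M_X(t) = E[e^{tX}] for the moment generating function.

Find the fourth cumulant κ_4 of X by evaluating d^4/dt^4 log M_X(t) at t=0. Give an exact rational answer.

κ_4 = D^4[K](0) = 3

M_X(t) = e^(3*e^(t) - 3)
K_X(t) = log M_X(t) = 3*e^(t) - 3
D^4[K](t) = 3*e^(t)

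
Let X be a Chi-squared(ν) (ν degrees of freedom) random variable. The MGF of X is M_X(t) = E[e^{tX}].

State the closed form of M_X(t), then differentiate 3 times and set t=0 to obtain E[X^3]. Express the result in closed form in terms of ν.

M_X(t) = (1 - 2*t)^(-ν/2)
D^3[M](t) = (-ν^3 - 6*ν^2 - 8*ν)/(8*t^3*(1 - 2*t)^(ν/2) - 12*t^2*(1 - 2*t)^(ν/2) + 6*t*(1 - 2*t)^(ν/2) - (1 - 2*t)^(ν/2))

E[X^3] = D^3[M](0) = ν*(ν^2 + 6*ν + 8)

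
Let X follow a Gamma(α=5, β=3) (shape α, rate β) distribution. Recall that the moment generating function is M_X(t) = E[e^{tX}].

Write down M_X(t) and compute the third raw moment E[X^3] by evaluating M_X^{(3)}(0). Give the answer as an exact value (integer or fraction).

M_X(t) = 243/(3 - t)^5
D^3[M](t) = 51030/(t^8 - 24*t^7 + 252*t^6 - 1512*t^5 + 5670*t^4 - 13608*t^3 + 20412*t^2 - 17496*t + 6561)

E[X^3] = D^3[M](0) = 70/9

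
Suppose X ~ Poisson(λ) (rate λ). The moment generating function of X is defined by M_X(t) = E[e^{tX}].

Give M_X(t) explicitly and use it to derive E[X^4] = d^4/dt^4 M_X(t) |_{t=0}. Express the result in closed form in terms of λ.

M_X(t) = e^(λ*(e^(t) - 1))
dM/dt = λ*e^(-λ)*e^(t)*e^(λ*e^(t))
d^2M/dt^2 = (λ^2*e^(2*t)*e^(λ*e^(t)) + λ*e^(t)*e^(λ*e^(t)))*e^(-λ)
d^3M/dt^3 = (λ^3*e^(3*t)*e^(λ*e^(t)) + 3*λ^2*e^(2*t)*e^(λ*e^(t)) + λ*e^(t)*e^(λ*e^(t)))*e^(-λ)
d^4M/dt^4 = (λ^4*e^(4*t)*e^(λ*e^(t)) + 6*λ^3*e^(3*t)*e^(λ*e^(t)) + 7*λ^2*e^(2*t)*e^(λ*e^(t)) + λ*e^(t)*e^(λ*e^(t)))*e^(-λ)

E[X^4] = d^4M/dt^4 |_{t=0} = λ*(λ^3 + 6*λ^2 + 7*λ + 1)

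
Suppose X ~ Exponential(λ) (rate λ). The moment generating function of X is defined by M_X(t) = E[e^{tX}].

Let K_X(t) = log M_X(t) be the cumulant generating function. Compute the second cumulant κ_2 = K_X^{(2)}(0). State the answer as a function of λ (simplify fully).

κ_2 = K′′(0) = λ^(-2)

M_X(t) = λ/(λ - t)
K_X(t) = log M_X(t) = log(λ) - log(λ - t)
K′(t) = -1/(-λ + t)
K′′(t) = 1/(λ^2 - 2*λ*t + t^2)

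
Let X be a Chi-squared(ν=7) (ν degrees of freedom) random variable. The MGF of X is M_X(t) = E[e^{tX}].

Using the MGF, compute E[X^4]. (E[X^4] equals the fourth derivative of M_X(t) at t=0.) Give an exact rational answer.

M_X(t) = (1 - 2*t)^(-7/2)

E[X^4] = M^(4)(0) = 9009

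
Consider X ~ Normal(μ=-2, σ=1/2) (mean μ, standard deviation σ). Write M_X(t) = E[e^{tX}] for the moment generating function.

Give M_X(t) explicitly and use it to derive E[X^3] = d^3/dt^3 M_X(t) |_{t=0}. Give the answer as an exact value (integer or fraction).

E[X^3] = M^(3)(0) = -19/2

M_X(t) = e^(t^2/8 - 2*t)
M^(3)(t) = (t^3*e^(t^2/8) - 24*t^2*e^(t^2/8) + 204*t*e^(t^2/8) - 608*e^(t^2/8))*e^(-2*t)/64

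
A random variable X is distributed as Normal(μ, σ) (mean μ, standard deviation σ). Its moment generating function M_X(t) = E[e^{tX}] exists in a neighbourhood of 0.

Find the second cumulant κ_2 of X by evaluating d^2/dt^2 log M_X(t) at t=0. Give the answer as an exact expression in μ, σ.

M_X(t) = e^(μ*t + σ^2*t^2/2)
K_X(t) = log M_X(t) = μ*t + σ^2*t^2/2
D^2[K](t) = σ^2

κ_2 = D^2[K](0) = σ^2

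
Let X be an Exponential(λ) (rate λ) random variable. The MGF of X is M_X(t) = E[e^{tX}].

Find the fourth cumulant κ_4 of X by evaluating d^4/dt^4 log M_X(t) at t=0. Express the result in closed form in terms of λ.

κ_4 = D^4[K](0) = 6/λ^4

M_X(t) = λ/(λ - t)
K_X(t) = log M_X(t) = log(λ) - log(λ - t)
D^4[K](t) = 6/(λ^4 - 4*λ^3*t + 6*λ^2*t^2 - 4*λ*t^3 + t^4)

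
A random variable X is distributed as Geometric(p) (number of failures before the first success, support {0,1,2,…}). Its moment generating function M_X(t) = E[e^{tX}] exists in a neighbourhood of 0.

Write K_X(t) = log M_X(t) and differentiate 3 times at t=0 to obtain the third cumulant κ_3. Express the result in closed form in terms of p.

M_X(t) = p/(-(1 - p)*e^(t) + 1)
K_X(t) = log M_X(t) = log(p) - log(-(1 - p)*e^(t) + 1)
dK/dt = (-p*e^(t) + e^(t))/(p*e^(t) - e^(t) + 1)
d^2K/dt^2 = (-p*e^(t) + e^(t))/(p^2*e^(2*t) - 2*p*e^(2*t) + 2*p*e^(t) + e^(2*t) - 2*e^(t) + 1)

κ_3 = d^3K/dt^3 |_{t=0} = (p^2 - 3*p + 2)/p^3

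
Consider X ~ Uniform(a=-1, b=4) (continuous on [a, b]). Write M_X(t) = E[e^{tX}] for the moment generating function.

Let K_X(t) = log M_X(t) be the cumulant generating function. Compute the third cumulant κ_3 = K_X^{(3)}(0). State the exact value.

κ_3 = K^(3)(0) = 0

M_X(t) = (e^(4*t) - e^(-t))/(5*t)
K_X(t) = log M_X(t) = -log(t) + log(e^(4*t) - e^(-t)) - log(5)
K^(3)(t) = (125*t^3*e^(10*t) + 125*t^3*e^(5*t) - 2*e^(15*t) + 6*e^(10*t) - 6*e^(5*t) + 2)/(t^3*e^(15*t) - 3*t^3*e^(10*t) + 3*t^3*e^(5*t) - t^3)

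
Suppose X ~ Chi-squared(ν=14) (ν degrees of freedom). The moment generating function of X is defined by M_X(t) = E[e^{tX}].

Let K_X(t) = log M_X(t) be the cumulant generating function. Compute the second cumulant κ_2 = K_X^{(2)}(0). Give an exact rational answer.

κ_2 = K′′(0) = 28

M_X(t) = (1 - 2*t)^(-7)
K_X(t) = log M_X(t) = -7*log(1 - 2*t)
K′(t) = -14/(2*t - 1)
K′′(t) = 28/(4*t^2 - 4*t + 1)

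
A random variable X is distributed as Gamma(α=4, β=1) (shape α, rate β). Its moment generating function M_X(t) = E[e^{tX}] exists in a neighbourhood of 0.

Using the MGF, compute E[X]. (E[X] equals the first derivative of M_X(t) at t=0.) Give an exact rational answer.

M_X(t) = (1 - t)^(-4)
M′(t) = -4/(t^5 - 5*t^4 + 10*t^3 - 10*t^2 + 5*t - 1)

E[X] = M′(0) = 4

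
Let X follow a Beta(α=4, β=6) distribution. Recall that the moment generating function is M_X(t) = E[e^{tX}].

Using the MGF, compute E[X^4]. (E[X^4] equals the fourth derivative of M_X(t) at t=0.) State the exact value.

M_X(t) = ₁F₁(4; 10; t)
M′(t) = 2*₁F₁(5; 11; t)/5
M′′(t) = 2*₁F₁(6; 12; t)/11
M′′′(t) = ₁F₁(7; 13; t)/11
M′′′′(t) = 7*₁F₁(8; 14; t)/143

E[X^4] = M′′′′(0) = 7/143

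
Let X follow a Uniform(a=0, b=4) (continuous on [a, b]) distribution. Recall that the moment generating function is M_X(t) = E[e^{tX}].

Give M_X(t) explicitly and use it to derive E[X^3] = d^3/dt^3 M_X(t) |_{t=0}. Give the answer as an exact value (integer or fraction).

E[X^3] = M^(3)(0) = 16

M_X(t) = (e^(4*t) - 1)/(4*t)
M^(3)(t) = (32*t^3*e^(4*t) - 24*t^2*e^(4*t) + 12*t*e^(4*t) - 3*e^(4*t) + 3)/(2*t^4)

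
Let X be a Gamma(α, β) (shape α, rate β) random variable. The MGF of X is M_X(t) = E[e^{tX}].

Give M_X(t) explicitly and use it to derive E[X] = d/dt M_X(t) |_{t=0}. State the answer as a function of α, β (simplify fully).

E[X] = D[M](0) = α/β

M_X(t) = (β/(β - t))^α
D[M](t) = -α*β^α*(1/(β - t))^α/(-β + t)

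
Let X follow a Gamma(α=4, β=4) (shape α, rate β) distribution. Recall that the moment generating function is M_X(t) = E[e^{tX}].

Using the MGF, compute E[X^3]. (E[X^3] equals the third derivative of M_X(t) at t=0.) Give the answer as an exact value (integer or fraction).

E[X^3] = M^(3)(0) = 15/8

M_X(t) = 256/(4 - t)^4
M^(3)(t) = -30720/(t^7 - 28*t^6 + 336*t^5 - 2240*t^4 + 8960*t^3 - 21504*t^2 + 28672*t - 16384)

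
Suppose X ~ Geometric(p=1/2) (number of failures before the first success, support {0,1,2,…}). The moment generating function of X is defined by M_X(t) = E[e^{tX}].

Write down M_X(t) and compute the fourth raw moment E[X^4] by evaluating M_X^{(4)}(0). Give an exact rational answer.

M_X(t) = 1/(2*(1 - e^(t)/2))
dM/dt = e^(t)/(e^(2*t) - 4*e^(t) + 4)
d^2M/dt^2 = (-e^(2*t) - 2*e^(t))/(e^(3*t) - 6*e^(2*t) + 12*e^(t) - 8)
d^3M/dt^3 = (e^(3*t) + 8*e^(2*t) + 4*e^(t))/(e^(4*t) - 8*e^(3*t) + 24*e^(2*t) - 32*e^(t) + 16)
d^4M/dt^4 = (-e^(4*t) - 22*e^(3*t) - 44*e^(2*t) - 8*e^(t))/(e^(5*t) - 10*e^(4*t) + 40*e^(3*t) - 80*e^(2*t) + 80*e^(t) - 32)

E[X^4] = d^4M/dt^4 |_{t=0} = 75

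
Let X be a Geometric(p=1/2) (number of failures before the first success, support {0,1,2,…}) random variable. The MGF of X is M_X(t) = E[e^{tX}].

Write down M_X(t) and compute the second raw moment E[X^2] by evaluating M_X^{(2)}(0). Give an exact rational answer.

E[X^2] = d^2M/dt^2 |_{t=0} = 3

M_X(t) = 1/(2*(1 - e^(t)/2))
dM/dt = e^(t)/(e^(2*t) - 4*e^(t) + 4)
d^2M/dt^2 = (-e^(2*t) - 2*e^(t))/(e^(3*t) - 6*e^(2*t) + 12*e^(t) - 8)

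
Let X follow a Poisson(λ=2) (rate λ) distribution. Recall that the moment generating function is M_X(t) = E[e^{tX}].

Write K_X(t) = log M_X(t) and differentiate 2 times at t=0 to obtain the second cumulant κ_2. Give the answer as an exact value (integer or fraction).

M_X(t) = e^(2*e^(t) - 2)
K_X(t) = log M_X(t) = 2*e^(t) - 2
dK/dt = 2*e^(t)
d^2K/dt^2 = 2*e^(t)

κ_2 = d^2K/dt^2 |_{t=0} = 2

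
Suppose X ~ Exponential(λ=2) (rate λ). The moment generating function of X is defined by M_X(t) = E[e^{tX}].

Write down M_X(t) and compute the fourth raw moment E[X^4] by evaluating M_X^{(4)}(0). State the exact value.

E[X^4] = M′′′′(0) = 3/2

M_X(t) = 2/(2 - t)
M′(t) = 2/(t^2 - 4*t + 4)
M′′(t) = -4/(t^3 - 6*t^2 + 12*t - 8)
M′′′(t) = 12/(t^4 - 8*t^3 + 24*t^2 - 32*t + 16)
M′′′′(t) = -48/(t^5 - 10*t^4 + 40*t^3 - 80*t^2 + 80*t - 32)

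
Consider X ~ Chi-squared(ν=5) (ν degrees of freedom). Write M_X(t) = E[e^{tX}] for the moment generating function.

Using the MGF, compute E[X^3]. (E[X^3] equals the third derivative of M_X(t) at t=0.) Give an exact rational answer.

M_X(t) = (1 - 2*t)^(-5/2)
dM/dt = -5/(8*t^3*√(1 - 2*t) - 12*t^2*√(1 - 2*t) + 6*t*√(1 - 2*t) - √(1 - 2*t))
d^2M/dt^2 = 35/(16*t^4*√(1 - 2*t) - 32*t^3*√(1 - 2*t) + 24*t^2*√(1 - 2*t) - 8*t*√(1 - 2*t) + √(1 - 2*t))
d^3M/dt^3 = -315/(32*t^5*√(1 - 2*t) - 80*t^4*√(1 - 2*t) + 80*t^3*√(1 - 2*t) - 40*t^2*√(1 - 2*t) + 10*t*√(1 - 2*t) - √(1 - 2*t))

E[X^3] = d^3M/dt^3 |_{t=0} = 315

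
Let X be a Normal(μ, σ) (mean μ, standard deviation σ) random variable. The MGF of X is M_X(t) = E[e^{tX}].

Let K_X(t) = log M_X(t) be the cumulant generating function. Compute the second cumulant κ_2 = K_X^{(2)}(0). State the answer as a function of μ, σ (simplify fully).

M_X(t) = e^(μ*t + σ^2*t^2/2)
K_X(t) = log M_X(t) = μ*t + σ^2*t^2/2
dK/dt = μ + σ^2*t
d^2K/dt^2 = σ^2

κ_2 = d^2K/dt^2 |_{t=0} = σ^2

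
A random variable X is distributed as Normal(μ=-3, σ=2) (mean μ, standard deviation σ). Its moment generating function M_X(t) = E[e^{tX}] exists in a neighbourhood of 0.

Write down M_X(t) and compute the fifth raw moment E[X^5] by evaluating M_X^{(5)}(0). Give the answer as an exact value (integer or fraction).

E[X^5] = M′′′′′(0) = -2043

M_X(t) = e^(2*t^2 - 3*t)
M′(t) = 4*t*e^(-3*t)*e^(2*t^2) - 3*e^(-3*t)*e^(2*t^2)
M′′(t) = (16*t^2*e^(2*t^2) - 24*t*e^(2*t^2) + 13*e^(2*t^2))*e^(-3*t)
M′′′(t) = (64*t^3*e^(2*t^2) - 144*t^2*e^(2*t^2) + 156*t*e^(2*t^2) - 63*e^(2*t^2))*e^(-3*t)
M′′′′(t) = (256*t^4*e^(2*t^2) - 768*t^3*e^(2*t^2) + 1248*t^2*e^(2*t^2) - 1008*t*e^(2*t^2) + 345*e^(2*t^2))*e^(-3*t)
M′′′′′(t) = (1024*t^5*e^(2*t^2) - 3840*t^4*e^(2*t^2) + 8320*t^3*e^(2*t^2) - 10080*t^2*e^(2*t^2) + 6900*t*e^(2*t^2) - 2043*e^(2*t^2))*e^(-3*t)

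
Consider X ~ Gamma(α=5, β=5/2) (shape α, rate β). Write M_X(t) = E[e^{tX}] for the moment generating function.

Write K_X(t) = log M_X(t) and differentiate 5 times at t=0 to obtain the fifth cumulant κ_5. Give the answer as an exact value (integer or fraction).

M_X(t) = 3125/(32*(5/2 - t)^5)
K_X(t) = log M_X(t) = -5*log(5/2 - t) - 5*log(2) + 5*log(5)
K^(5)(t) = -3840/(32*t^5 - 400*t^4 + 2000*t^3 - 5000*t^2 + 6250*t - 3125)

κ_5 = K^(5)(0) = 768/625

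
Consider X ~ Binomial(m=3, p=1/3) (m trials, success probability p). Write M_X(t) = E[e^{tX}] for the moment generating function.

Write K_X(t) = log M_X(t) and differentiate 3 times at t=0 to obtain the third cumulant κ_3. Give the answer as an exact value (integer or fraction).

κ_3 = K^(3)(0) = 2/9

M_X(t) = (e^(t)/3 + 2/3)^3
K_X(t) = log M_X(t) = 3*log(e^(t)/3 + 2/3)
K^(3)(t) = (-6*e^(2*t) + 12*e^(t))/(e^(3*t) + 6*e^(2*t) + 12*e^(t) + 8)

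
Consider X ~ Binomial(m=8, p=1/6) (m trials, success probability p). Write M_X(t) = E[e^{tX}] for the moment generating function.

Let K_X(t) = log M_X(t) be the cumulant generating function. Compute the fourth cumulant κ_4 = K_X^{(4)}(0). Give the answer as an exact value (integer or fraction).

M_X(t) = (e^(t)/6 + 5/6)^8
K_X(t) = log M_X(t) = 8*log(e^(t)/6 + 5/6)
K^(4)(t) = (40*e^(3*t) - 800*e^(2*t) + 1000*e^(t))/(e^(4*t) + 20*e^(3*t) + 150*e^(2*t) + 500*e^(t) + 625)

κ_4 = K^(4)(0) = 5/27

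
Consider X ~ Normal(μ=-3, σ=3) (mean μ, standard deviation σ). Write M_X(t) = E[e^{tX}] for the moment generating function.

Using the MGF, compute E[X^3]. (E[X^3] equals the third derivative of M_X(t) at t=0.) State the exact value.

M_X(t) = e^(9*t^2/2 - 3*t)
M^(3)(t) = (729*t^3*e^(9*t^2/2) - 729*t^2*e^(9*t^2/2) + 486*t*e^(9*t^2/2) - 108*e^(9*t^2/2))*e^(-3*t)

E[X^3] = M^(3)(0) = -108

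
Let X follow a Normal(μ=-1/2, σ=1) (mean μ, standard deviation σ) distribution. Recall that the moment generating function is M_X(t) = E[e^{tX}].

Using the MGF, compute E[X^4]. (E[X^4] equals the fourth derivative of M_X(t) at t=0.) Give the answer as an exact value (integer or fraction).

M_X(t) = e^(t^2/2 - t/2)
M^(4)(t) = (16*t^4*e^(t^2/2) - 32*t^3*e^(t^2/2) + 120*t^2*e^(t^2/2) - 104*t*e^(t^2/2) + 73*e^(t^2/2))*e^(-t/2)/16

E[X^4] = M^(4)(0) = 73/16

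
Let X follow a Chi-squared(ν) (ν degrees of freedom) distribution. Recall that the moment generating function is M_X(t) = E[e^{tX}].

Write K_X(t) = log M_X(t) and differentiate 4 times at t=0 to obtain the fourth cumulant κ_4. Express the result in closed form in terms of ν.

M_X(t) = (1 - 2*t)^(-ν/2)
K_X(t) = log M_X(t) = -ν*log(1 - 2*t)/2
K^(4)(t) = 48*ν/(16*t^4 - 32*t^3 + 24*t^2 - 8*t + 1)

κ_4 = K^(4)(0) = 48*ν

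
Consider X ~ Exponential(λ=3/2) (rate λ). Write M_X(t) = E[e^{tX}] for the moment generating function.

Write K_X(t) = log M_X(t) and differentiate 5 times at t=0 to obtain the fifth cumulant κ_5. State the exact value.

κ_5 = D^5[K](0) = 256/81

M_X(t) = 3/(2*(3/2 - t))
K_X(t) = log M_X(t) = -log(3/2 - t) - log(2) + log(3)
D^5[K](t) = -768/(32*t^5 - 240*t^4 + 720*t^3 - 1080*t^2 + 810*t - 243)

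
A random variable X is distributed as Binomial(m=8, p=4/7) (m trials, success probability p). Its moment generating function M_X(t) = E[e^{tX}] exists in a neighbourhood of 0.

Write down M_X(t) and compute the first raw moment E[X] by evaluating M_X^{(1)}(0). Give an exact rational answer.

E[X] = M′(0) = 32/7

M_X(t) = (4*e^(t)/7 + 3/7)^8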